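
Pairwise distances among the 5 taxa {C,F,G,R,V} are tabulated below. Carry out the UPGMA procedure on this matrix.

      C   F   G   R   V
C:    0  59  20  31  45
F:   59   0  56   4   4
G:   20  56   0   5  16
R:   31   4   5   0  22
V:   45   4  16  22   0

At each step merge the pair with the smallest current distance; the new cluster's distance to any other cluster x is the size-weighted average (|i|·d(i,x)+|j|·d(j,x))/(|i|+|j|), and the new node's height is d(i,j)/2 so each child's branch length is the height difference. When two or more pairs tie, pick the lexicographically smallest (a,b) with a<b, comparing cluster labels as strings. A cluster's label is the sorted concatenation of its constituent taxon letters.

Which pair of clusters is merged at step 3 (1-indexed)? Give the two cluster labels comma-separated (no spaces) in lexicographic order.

C,G

iteration 1: select F,R (d=4); attach at lengths (2, 2); label the merged cluster FR
  updated: d(C,FR)=45, d(FR,G)=61/2, d(FR,V)=13
iteration 2: select FR,V (d=13); attach at lengths (9/2, 13/2); label the merged cluster FRV
  updated: d(C,FRV)=45, d(FRV,G)=77/3
iteration 3: select C,G (d=20); attach at lengths (10, 10); label the merged cluster CG
  updated: d(CG,FRV)=106/3
iteration 4: select CG,FRV (d=106/3); attach at lengths (23/3, 67/6); label the merged cluster CFGRV
final tree: ((C:10,G:10):23/3,((F:2,R:2):9/2,V:13/2):67/6)
total length: 323/6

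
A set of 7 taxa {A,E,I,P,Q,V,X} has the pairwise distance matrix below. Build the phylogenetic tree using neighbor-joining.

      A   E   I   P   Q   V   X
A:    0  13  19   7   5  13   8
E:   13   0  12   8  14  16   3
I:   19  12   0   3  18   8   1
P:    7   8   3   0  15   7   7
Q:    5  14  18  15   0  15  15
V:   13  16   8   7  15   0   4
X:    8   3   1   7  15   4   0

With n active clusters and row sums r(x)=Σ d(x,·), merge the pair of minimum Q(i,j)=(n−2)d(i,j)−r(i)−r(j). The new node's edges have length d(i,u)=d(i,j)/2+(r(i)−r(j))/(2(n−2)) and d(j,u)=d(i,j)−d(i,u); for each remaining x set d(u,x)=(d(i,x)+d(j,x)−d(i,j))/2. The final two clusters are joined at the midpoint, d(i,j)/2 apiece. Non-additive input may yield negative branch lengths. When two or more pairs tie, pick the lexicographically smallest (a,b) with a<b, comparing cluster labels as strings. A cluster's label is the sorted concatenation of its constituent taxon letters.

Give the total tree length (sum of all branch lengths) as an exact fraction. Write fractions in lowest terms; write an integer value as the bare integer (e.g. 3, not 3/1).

433/16

step 1: merge (A,Q) at d=5, Q=-122; branch lengths A→4/5, Q→21/5; new cluster AQ
  updated: d(AQ,E)=11, d(AQ,I)=16, d(AQ,P)=17/2, d(AQ,V)=23/2, d(AQ,X)=9
step 2: merge (AQ,E) at d=11, Q=-62; branch lengths AQ→25/4, E→19/4; new cluster AEQ
  updated: d(AEQ,I)=17/2, d(AEQ,P)=11/4, d(AEQ,V)=33/4, d(AEQ,X)=1/2
step 3: merge (AEQ,P) at d=11/4, Q=-63/2; branch lengths AEQ→17/12, P→4/3; new cluster AEPQ
  updated: d(AEPQ,I)=35/8, d(AEPQ,V)=25/4, d(AEPQ,X)=19/8
step 4: merge (AEPQ,V) at d=25/4, Q=-75/4; branch lengths AEPQ→29/16, V→71/16; new cluster AEPQV
  updated: d(AEPQV,I)=49/16, d(AEPQV,X)=1/16
step 5: merge (AEPQV,I) at d=49/16, Q=-33/8; branch lengths AEPQV→17/16, I→2; new cluster AEIPQV
  updated: d(AEIPQV,X)=-1
step 6: merge (AEIPQV,X) at d=-1; branch lengths AEIPQV→-1/2, X→-1/2; new cluster AEIPQVX
final tree: ((((((A:4/5,Q:21/5):25/4,E:19/4):17/12,P:4/3):29/16,V:71/16):17/16,I:2):-1/2,X:-1/2)
total length: 433/16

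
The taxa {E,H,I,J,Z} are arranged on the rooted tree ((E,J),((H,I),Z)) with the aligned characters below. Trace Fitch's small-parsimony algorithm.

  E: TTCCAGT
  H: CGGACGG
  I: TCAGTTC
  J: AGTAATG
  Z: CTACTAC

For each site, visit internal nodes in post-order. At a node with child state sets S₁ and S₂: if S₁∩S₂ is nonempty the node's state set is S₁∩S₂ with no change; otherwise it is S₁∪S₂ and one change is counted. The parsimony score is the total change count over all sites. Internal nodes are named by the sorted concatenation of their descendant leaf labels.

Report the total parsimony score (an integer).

20

EJ@0: {T} ∪ {A} = {A,T} (union, +1)
HI@0: {C} ∪ {T} = {C,T} (union, +1)
HIZ@0: {C,T} ∩ {C} = {C} (intersection, +0)
EHIJZ@0: {A,T} ∪ {C} = {A,C,T} (union, +1)
EJ@1: {T} ∪ {G} = {G,T} (union, +1)
HI@1: {G} ∪ {C} = {C,G} (union, +1)
HIZ@1: {C,G} ∪ {T} = {C,G,T} (union, +1)
EHIJZ@1: {G,T} ∩ {C,G,T} = {G,T} (intersection, +0)
EJ@2: {C} ∪ {T} = {C,T} (union, +1)
HI@2: {G} ∪ {A} = {A,G} (union, +1)
HIZ@2: {A,G} ∩ {A} = {A} (intersection, +0)
EHIJZ@2: {C,T} ∪ {A} = {A,C,T} (union, +1)
EJ@3: {C} ∪ {A} = {A,C} (union, +1)
HI@3: {A} ∪ {G} = {A,G} (union, +1)
HIZ@3: {A,G} ∪ {C} = {A,C,G} (union, +1)
EHIJZ@3: {A,C} ∩ {A,C,G} = {A,C} (intersection, +0)
EJ@4: {A} ∩ {A} = {A} (intersection, +0)
HI@4: {C} ∪ {T} = {C,T} (union, +1)
HIZ@4: {C,T} ∩ {T} = {T} (intersection, +0)
EHIJZ@4: {A} ∪ {T} = {A,T} (union, +1)
EJ@5: {G} ∪ {T} = {G,T} (union, +1)
HI@5: {G} ∪ {T} = {G,T} (union, +1)
HIZ@5: {G,T} ∪ {A} = {A,G,T} (union, +1)
EHIJZ@5: {G,T} ∩ {A,G,T} = {G,T} (intersection, +0)
EJ@6: {T} ∪ {G} = {G,T} (union, +1)
HI@6: {G} ∪ {C} = {C,G} (union, +1)
HIZ@6: {C,G} ∩ {C} = {C} (intersection, +0)
EHIJZ@6: {G,T} ∪ {C} = {C,G,T} (union, +1)
per-site changes: [3, 3, 3, 3, 2, 3, 3]; total = 20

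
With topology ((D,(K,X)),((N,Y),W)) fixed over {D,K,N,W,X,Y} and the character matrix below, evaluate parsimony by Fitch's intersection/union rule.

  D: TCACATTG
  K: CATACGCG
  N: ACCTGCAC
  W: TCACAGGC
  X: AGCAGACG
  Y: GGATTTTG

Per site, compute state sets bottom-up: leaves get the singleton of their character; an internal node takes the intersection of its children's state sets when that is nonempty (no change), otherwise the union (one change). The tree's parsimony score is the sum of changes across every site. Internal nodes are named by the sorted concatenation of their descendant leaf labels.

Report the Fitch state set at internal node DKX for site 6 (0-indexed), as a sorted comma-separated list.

site 0, node KX: K={C} ∪ X={A} → {A,C} (+1)
site 0, node DKX: D={T} ∪ KX={A,C} → {A,C,T} (+1)
site 0, node NY: N={A} ∪ Y={G} → {A,G} (+1)
site 0, node NWY: NY={A,G} ∪ W={T} → {A,G,T} (+1)
site 0, node DKNWXY: DKX={A,C,T} ∩ NWY={A,G,T} → {A,T} (+0)
site 1, node KX: K={A} ∪ X={G} → {A,G} (+1)
site 1, node DKX: D={C} ∪ KX={A,G} → {A,C,G} (+1)
site 1, node NY: N={C} ∪ Y={G} → {C,G} (+1)
site 1, node NWY: NY={C,G} ∩ W={C} → {C} (+0)
site 1, node DKNWXY: DKX={A,C,G} ∩ NWY={C} → {C} (+0)
site 2, node KX: K={T} ∪ X={C} → {C,T} (+1)
site 2, node DKX: D={A} ∪ KX={C,T} → {A,C,T} (+1)
site 2, node NY: N={C} ∪ Y={A} → {A,C} (+1)
site 2, node NWY: NY={A,C} ∩ W={A} → {A} (+0)
site 2, node DKNWXY: DKX={A,C,T} ∩ NWY={A} → {A} (+0)
site 3, node KX: K={A} ∩ X={A} → {A} (+0)
site 3, node DKX: D={C} ∪ KX={A} → {A,C} (+1)
site 3, node NY: N={T} ∩ Y={T} → {T} (+0)
site 3, node NWY: NY={T} ∪ W={C} → {C,T} (+1)
site 3, node DKNWXY: DKX={A,C} ∩ NWY={C,T} → {C} (+0)
site 4, node KX: K={C} ∪ X={G} → {C,G} (+1)
site 4, node DKX: D={A} ∪ KX={C,G} → {A,C,G} (+1)
site 4, node NY: N={G} ∪ Y={T} → {G,T} (+1)
site 4, node NWY: NY={G,T} ∪ W={A} → {A,G,T} (+1)
site 4, node DKNWXY: DKX={A,C,G} ∩ NWY={A,G,T} → {A,G} (+0)
site 5, node KX: K={G} ∪ X={A} → {A,G} (+1)
site 5, node DKX: D={T} ∪ KX={A,G} → {A,G,T} (+1)
site 5, node NY: N={C} ∪ Y={T} → {C,T} (+1)
site 5, node NWY: NY={C,T} ∪ W={G} → {C,G,T} (+1)
site 5, node DKNWXY: DKX={A,G,T} ∩ NWY={C,G,T} → {G,T} (+0)
site 6, node KX: K={C} ∩ X={C} → {C} (+0)
site 6, node DKX: D={T} ∪ KX={C} → {C,T} (+1)
site 6, node NY: N={A} ∪ Y={T} → {A,T} (+1)
site 6, node NWY: NY={A,T} ∪ W={G} → {A,G,T} (+1)
site 6, node DKNWXY: DKX={C,T} ∩ NWY={A,G,T} → {T} (+0)
site 7, node KX: K={G} ∩ X={G} → {G} (+0)
site 7, node DKX: D={G} ∩ KX={G} → {G} (+0)
site 7, node NY: N={C} ∪ Y={G} → {C,G} (+1)
site 7, node NWY: NY={C,G} ∩ W={C} → {C} (+0)
site 7, node DKNWXY: DKX={G} ∪ NWY={C} → {C,G} (+1)
per-site changes: [4, 3, 3, 2, 4, 4, 3, 2]; total = 25

C,T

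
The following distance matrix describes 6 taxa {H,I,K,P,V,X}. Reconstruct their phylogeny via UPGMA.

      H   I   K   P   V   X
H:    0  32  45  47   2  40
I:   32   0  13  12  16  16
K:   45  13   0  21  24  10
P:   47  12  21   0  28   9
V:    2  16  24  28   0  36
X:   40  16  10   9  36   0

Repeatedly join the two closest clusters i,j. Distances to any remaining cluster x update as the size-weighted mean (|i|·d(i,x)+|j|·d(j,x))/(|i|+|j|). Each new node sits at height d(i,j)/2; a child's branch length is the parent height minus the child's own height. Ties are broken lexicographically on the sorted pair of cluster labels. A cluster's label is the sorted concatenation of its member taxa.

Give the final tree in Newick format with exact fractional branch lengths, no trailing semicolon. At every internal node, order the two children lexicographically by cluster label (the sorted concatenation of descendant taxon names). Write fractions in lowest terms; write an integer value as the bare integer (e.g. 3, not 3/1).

((H:1,V:1):63/4,((I:13/2,K:13/2):7/8,(P:9/2,X:9/2):23/8):75/8)

iteration 1: select H,V (d=2); attach at lengths (1, 1); label the merged cluster HV
  updated: d(HV,I)=24, d(HV,K)=69/2, d(HV,P)=75/2, d(HV,X)=38
iteration 2: select P,X (d=9); attach at lengths (9/2, 9/2); label the merged cluster PX
  updated: d(HV,PX)=151/4, d(I,PX)=14, d(K,PX)=31/2
iteration 3: select I,K (d=13); attach at lengths (13/2, 13/2); label the merged cluster IK
  updated: d(HV,IK)=117/4, d(IK,PX)=59/4
iteration 4: select IK,PX (d=59/4); attach at lengths (7/8, 23/8); label the merged cluster IKPX
  updated: d(HV,IKPX)=67/2
iteration 5: select HV,IKPX (d=67/2); attach at lengths (63/4, 75/8); label the merged cluster HIKPVX
final tree: ((H:1,V:1):63/4,((I:13/2,K:13/2):7/8,(P:9/2,X:9/2):23/8):75/8)
total length: 423/8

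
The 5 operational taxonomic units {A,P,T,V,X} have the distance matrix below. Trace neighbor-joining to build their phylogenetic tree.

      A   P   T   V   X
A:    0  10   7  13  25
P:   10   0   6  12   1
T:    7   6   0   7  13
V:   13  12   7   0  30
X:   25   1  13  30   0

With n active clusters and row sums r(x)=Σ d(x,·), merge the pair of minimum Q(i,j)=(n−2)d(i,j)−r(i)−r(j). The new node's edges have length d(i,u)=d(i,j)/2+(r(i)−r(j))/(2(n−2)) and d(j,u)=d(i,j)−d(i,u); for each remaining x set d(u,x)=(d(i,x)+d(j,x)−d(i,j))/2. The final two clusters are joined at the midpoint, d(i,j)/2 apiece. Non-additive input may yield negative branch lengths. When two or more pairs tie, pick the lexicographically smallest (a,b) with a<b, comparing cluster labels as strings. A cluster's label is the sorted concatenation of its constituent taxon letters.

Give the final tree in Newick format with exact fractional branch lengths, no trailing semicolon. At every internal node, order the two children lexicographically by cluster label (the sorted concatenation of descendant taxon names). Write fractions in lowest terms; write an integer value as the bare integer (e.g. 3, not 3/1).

(((A:45/8,V:59/8):15/8,(P:-37/6,X:43/6):83/8):-11/16,T:-11/16)

step 1: merge (P,X) at d=1, Q=-95; branch lengths P→-37/6, X→43/6; new cluster PX
  updated: d(A,PX)=17, d(PX,T)=9, d(PX,V)=41/2
step 2: merge (A,V) at d=13, Q=-103/2; branch lengths A→45/8, V→59/8; new cluster AV
  updated: d(AV,PX)=49/4, d(AV,T)=1/2
step 3: merge (AV,PX) at d=49/4, Q=-87/4; branch lengths AV→15/8, PX→83/8; new cluster APVX
  updated: d(APVX,T)=-11/8
step 4: merge (APVX,T) at d=-11/8; branch lengths APVX→-11/16, T→-11/16; new cluster APTVX
final tree: (((A:45/8,V:59/8):15/8,(P:-37/6,X:43/6):83/8):-11/16,T:-11/16)
total length: 199/8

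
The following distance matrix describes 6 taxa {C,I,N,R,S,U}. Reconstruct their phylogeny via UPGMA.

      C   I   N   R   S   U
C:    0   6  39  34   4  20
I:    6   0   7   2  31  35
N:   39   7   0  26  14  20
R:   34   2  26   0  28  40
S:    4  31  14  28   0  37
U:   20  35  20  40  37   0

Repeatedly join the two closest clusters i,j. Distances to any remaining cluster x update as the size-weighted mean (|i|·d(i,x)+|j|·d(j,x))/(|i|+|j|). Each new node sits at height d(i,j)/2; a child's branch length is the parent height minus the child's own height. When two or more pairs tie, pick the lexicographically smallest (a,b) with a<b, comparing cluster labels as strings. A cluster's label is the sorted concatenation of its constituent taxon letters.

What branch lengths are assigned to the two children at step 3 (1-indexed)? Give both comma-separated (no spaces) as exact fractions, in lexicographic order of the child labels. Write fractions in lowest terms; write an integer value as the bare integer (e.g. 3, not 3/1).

29/4,33/4

iteration 1: select I,R (d=2); attach at lengths (1, 1); label the merged cluster IR
  updated: d(C,IR)=20, d(IR,N)=33/2, d(IR,S)=59/2, d(IR,U)=75/2
iteration 2: select C,S (d=4); attach at lengths (2, 2); label the merged cluster CS
  updated: d(CS,IR)=99/4, d(CS,N)=53/2, d(CS,U)=57/2
iteration 3: select IR,N (d=33/2); attach at lengths (29/4, 33/4); label the merged cluster INR
  updated: d(CS,INR)=76/3, d(INR,U)=95/3
iteration 4: select CS,INR (d=76/3); attach at lengths (32/3, 53/12); label the merged cluster CINRS
  updated: d(CINRS,U)=152/5
iteration 5: select CINRS,U (d=152/5); attach at lengths (38/15, 76/5); label the merged cluster CINRSU
final tree: (((C:2,S:2):32/3,((I:1,R:1):29/4,N:33/4):53/12):38/15,U:76/5)
total length: 3259/60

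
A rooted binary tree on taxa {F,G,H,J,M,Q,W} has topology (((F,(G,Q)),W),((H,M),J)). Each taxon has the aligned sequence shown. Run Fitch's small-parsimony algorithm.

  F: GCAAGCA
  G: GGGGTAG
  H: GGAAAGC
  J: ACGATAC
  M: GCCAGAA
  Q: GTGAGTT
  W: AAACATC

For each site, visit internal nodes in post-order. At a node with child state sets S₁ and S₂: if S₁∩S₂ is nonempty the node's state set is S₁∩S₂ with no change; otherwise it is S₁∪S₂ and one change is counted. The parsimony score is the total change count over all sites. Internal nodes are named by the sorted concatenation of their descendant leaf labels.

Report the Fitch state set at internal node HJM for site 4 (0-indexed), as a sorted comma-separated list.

site 0, node GQ: G={G} ∩ Q={G} → {G} (+0)
site 0, node FGQ: F={G} ∩ GQ={G} → {G} (+0)
site 0, node FGQW: FGQ={G} ∪ W={A} → {A,G} (+1)
site 0, node HM: H={G} ∩ M={G} → {G} (+0)
site 0, node HJM: HM={G} ∪ J={A} → {A,G} (+1)
site 0, node FGHJMQW: FGQW={A,G} ∩ HJM={A,G} → {A,G} (+0)
site 1, node GQ: G={G} ∪ Q={T} → {G,T} (+1)
site 1, node FGQ: F={C} ∪ GQ={G,T} → {C,G,T} (+1)
site 1, node FGQW: FGQ={C,G,T} ∪ W={A} → {A,C,G,T} (+1)
site 1, node HM: H={G} ∪ M={C} → {C,G} (+1)
site 1, node HJM: HM={C,G} ∩ J={C} → {C} (+0)
site 1, node FGHJMQW: FGQW={A,C,G,T} ∩ HJM={C} → {C} (+0)
site 2, node GQ: G={G} ∩ Q={G} → {G} (+0)
site 2, node FGQ: F={A} ∪ GQ={G} → {A,G} (+1)
site 2, node FGQW: FGQ={A,G} ∩ W={A} → {A} (+0)
site 2, node HM: H={A} ∪ M={C} → {A,C} (+1)
site 2, node HJM: HM={A,C} ∪ J={G} → {A,C,G} (+1)
site 2, node FGHJMQW: FGQW={A} ∩ HJM={A,C,G} → {A} (+0)
site 3, node GQ: G={G} ∪ Q={A} → {A,G} (+1)
site 3, node FGQ: F={A} ∩ GQ={A,G} → {A} (+0)
site 3, node FGQW: FGQ={A} ∪ W={C} → {A,C} (+1)
site 3, node HM: H={A} ∩ M={A} → {A} (+0)
site 3, node HJM: HM={A} ∩ J={A} → {A} (+0)
site 3, node FGHJMQW: FGQW={A,C} ∩ HJM={A} → {A} (+0)
site 4, node GQ: G={T} ∪ Q={G} → {G,T} (+1)
site 4, node FGQ: F={G} ∩ GQ={G,T} → {G} (+0)
site 4, node FGQW: FGQ={G} ∪ W={A} → {A,G} (+1)
site 4, node HM: H={A} ∪ M={G} → {A,G} (+1)
site 4, node HJM: HM={A,G} ∪ J={T} → {A,G,T} (+1)
site 4, node FGHJMQW: FGQW={A,G} ∩ HJM={A,G,T} → {A,G} (+0)
site 5, node GQ: G={A} ∪ Q={T} → {A,T} (+1)
site 5, node FGQ: F={C} ∪ GQ={A,T} → {A,C,T} (+1)
site 5, node FGQW: FGQ={A,C,T} ∩ W={T} → {T} (+0)
site 5, node HM: H={G} ∪ M={A} → {A,G} (+1)
site 5, node HJM: HM={A,G} ∩ J={A} → {A} (+0)
site 5, node FGHJMQW: FGQW={T} ∪ HJM={A} → {A,T} (+1)
site 6, node GQ: G={G} ∪ Q={T} → {G,T} (+1)
site 6, node FGQ: F={A} ∪ GQ={G,T} → {A,G,T} (+1)
site 6, node FGQW: FGQ={A,G,T} ∪ W={C} → {A,C,G,T} (+1)
site 6, node HM: H={C} ∪ M={A} → {A,C} (+1)
site 6, node HJM: HM={A,C} ∩ J={C} → {C} (+0)
site 6, node FGHJMQW: FGQW={A,C,G,T} ∩ HJM={C} → {C} (+0)
per-site changes: [2, 4, 3, 2, 4, 4, 4]; total = 23

A,G,T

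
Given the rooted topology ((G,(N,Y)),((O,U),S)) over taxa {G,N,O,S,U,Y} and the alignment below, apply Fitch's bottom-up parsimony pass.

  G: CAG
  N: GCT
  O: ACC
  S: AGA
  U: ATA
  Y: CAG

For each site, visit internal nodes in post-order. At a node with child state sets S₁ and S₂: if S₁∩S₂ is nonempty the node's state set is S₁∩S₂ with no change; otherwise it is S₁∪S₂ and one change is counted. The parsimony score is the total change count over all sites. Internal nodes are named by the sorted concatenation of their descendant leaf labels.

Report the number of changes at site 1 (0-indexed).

4

site 0, node NY: N={G} ∪ Y={C} → {C,G} (+1)
site 0, node GNY: G={C} ∩ NY={C,G} → {C} (+0)
site 0, node OU: O={A} ∩ U={A} → {A} (+0)
site 0, node OSU: OU={A} ∩ S={A} → {A} (+0)
site 0, node GNOSUY: GNY={C} ∪ OSU={A} → {A,C} (+1)
site 1, node NY: N={C} ∪ Y={A} → {A,C} (+1)
site 1, node GNY: G={A} ∩ NY={A,C} → {A} (+0)
site 1, node OU: O={C} ∪ U={T} → {C,T} (+1)
site 1, node OSU: OU={C,T} ∪ S={G} → {C,G,T} (+1)
site 1, node GNOSUY: GNY={A} ∪ OSU={C,G,T} → {A,C,G,T} (+1)
site 2, node NY: N={T} ∪ Y={G} → {G,T} (+1)
site 2, node GNY: G={G} ∩ NY={G,T} → {G} (+0)
site 2, node OU: O={C} ∪ U={A} → {A,C} (+1)
site 2, node OSU: OU={A,C} ∩ S={A} → {A} (+0)
site 2, node GNOSUY: GNY={G} ∪ OSU={A} → {A,G} (+1)
per-site changes: [2, 4, 3]; total = 9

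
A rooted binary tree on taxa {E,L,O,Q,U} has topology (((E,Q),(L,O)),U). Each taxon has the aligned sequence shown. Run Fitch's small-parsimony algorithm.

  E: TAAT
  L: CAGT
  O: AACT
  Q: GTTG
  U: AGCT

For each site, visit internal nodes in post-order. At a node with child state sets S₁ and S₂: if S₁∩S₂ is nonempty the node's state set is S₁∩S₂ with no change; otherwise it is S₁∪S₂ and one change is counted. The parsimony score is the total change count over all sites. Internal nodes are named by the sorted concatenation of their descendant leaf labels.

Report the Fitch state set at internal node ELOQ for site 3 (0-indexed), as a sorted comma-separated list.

[col 0] EQ: children E:{T}, Q:{G} ∪→ {G,T}; cost 1
[col 0] LO: children L:{C}, O:{A} ∪→ {A,C}; cost 1
[col 0] ELOQ: children EQ:{G,T}, LO:{A,C} ∪→ {A,C,G,T}; cost 1
[col 0] ELOQU: children ELOQ:{A,C,G,T}, U:{A} ∩→ {A}; cost 0
[col 1] EQ: children E:{A}, Q:{T} ∪→ {A,T}; cost 1
[col 1] LO: children L:{A}, O:{A} ∩→ {A}; cost 0
[col 1] ELOQ: children EQ:{A,T}, LO:{A} ∩→ {A}; cost 0
[col 1] ELOQU: children ELOQ:{A}, U:{G} ∪→ {A,G}; cost 1
[col 2] EQ: children E:{A}, Q:{T} ∪→ {A,T}; cost 1
[col 2] LO: children L:{G}, O:{C} ∪→ {C,G}; cost 1
[col 2] ELOQ: children EQ:{A,T}, LO:{C,G} ∪→ {A,C,G,T}; cost 1
[col 2] ELOQU: children ELOQ:{A,C,G,T}, U:{C} ∩→ {C}; cost 0
[col 3] EQ: children E:{T}, Q:{G} ∪→ {G,T}; cost 1
[col 3] LO: children L:{T}, O:{T} ∩→ {T}; cost 0
[col 3] ELOQ: children EQ:{G,T}, LO:{T} ∩→ {T}; cost 0
[col 3] ELOQU: children ELOQ:{T}, U:{T} ∩→ {T}; cost 0
per-site changes: [3, 2, 3, 1]; total = 9

T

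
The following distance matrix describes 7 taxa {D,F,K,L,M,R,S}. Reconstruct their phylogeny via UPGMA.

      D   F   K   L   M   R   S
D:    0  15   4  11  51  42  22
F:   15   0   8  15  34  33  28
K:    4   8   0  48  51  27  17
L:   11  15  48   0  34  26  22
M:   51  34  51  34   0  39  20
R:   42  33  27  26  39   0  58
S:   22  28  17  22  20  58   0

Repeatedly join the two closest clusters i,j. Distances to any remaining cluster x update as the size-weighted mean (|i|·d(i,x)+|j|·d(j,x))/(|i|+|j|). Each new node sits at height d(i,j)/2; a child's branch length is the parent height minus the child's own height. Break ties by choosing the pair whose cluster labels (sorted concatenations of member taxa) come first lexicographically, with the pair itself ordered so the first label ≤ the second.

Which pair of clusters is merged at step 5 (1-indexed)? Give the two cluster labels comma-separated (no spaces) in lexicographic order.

step 1: merge (D,K) at d=4; branch lengths D→2, K→2; new cluster DK
  updated: d(DK,F)=23/2, d(DK,L)=59/2, d(DK,M)=51, d(DK,R)=69/2, d(DK,S)=39/2
step 2: merge (DK,F) at d=23/2; branch lengths DK→15/4, F→23/4; new cluster DFK
  updated: d(DFK,L)=74/3, d(DFK,M)=136/3, d(DFK,R)=34, d(DFK,S)=67/3
step 3: merge (M,S) at d=20; branch lengths M→10, S→10; new cluster MS
  updated: d(DFK,MS)=203/6, d(L,MS)=28, d(MS,R)=97/2
step 4: merge (DFK,L) at d=74/3; branch lengths DFK→79/12, L→37/3; new cluster DFKL
  updated: d(DFKL,MS)=259/8, d(DFKL,R)=32
step 5: merge (DFKL,R) at d=32; branch lengths DFKL→11/3, R→16; new cluster DFKLR
  updated: d(DFKLR,MS)=178/5
step 6: merge (DFKLR,MS) at d=178/5; branch lengths DFKLR→9/5, MS→39/5; new cluster DFKLMRS
final tree: (((((D:2,K:2):15/4,F:23/4):79/12,L:37/3):11/3,R:16):9/5,(M:10,S:10):39/5)
total length: 4901/60

DFKL,R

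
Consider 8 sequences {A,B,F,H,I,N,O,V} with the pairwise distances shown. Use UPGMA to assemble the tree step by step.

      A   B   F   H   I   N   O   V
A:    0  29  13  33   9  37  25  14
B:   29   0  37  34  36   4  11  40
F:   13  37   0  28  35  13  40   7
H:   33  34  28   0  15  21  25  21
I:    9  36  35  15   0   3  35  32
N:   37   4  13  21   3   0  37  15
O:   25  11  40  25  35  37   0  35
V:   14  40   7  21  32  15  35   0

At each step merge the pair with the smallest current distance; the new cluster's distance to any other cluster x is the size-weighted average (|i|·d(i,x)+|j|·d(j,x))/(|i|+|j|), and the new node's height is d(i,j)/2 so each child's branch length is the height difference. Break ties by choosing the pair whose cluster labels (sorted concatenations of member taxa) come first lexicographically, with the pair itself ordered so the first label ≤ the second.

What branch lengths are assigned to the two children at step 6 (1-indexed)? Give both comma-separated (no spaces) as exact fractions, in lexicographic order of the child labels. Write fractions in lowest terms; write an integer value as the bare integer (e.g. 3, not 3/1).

step 1: merge (I,N) at d=3; branch lengths I→3/2, N→3/2; new cluster IN
  updated: d(A,IN)=23, d(B,IN)=20, d(F,IN)=24, d(H,IN)=18, d(IN,O)=36, d(IN,V)=47/2
step 2: merge (F,V) at d=7; branch lengths F→7/2, V→7/2; new cluster FV
  updated: d(A,FV)=27/2, d(B,FV)=77/2, d(FV,H)=49/2, d(FV,IN)=95/4, d(FV,O)=75/2
step 3: merge (B,O) at d=11; branch lengths B→11/2, O→11/2; new cluster BO
  updated: d(A,BO)=27, d(BO,FV)=38, d(BO,H)=59/2, d(BO,IN)=28
step 4: merge (A,FV) at d=27/2; branch lengths A→27/4, FV→13/4; new cluster AFV
  updated: d(AFV,BO)=103/3, d(AFV,H)=82/3, d(AFV,IN)=47/2
step 5: merge (H,IN) at d=18; branch lengths H→9, IN→15/2; new cluster HIN
  updated: d(AFV,HIN)=223/9, d(BO,HIN)=57/2
step 6: merge (AFV,HIN) at d=223/9; branch lengths AFV→203/36, HIN→61/18; new cluster AFHINV
  updated: d(AFHINV,BO)=377/12
step 7: merge (AFHINV,BO) at d=377/12; branch lengths AFHINV→239/72, BO→245/24; new cluster ABFHINOV
final tree: (((A:27/4,(F:7/2,V:7/2):13/4):203/36,(H:9,(I:3/2,N:3/2):15/2):61/18):239/72,(B:11/2,O:11/2):245/24)
total length: 1261/18

203/36,61/18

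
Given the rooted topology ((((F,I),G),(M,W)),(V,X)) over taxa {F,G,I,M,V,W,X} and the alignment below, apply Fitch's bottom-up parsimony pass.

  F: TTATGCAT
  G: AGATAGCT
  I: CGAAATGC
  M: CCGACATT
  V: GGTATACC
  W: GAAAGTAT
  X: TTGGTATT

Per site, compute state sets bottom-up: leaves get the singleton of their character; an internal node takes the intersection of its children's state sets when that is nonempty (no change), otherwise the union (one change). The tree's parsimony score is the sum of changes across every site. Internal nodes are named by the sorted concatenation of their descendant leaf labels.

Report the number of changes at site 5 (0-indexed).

FI@0: {T} ∪ {C} = {C,T} (union, +1)
FGI@0: {C,T} ∪ {A} = {A,C,T} (union, +1)
MW@0: {C} ∪ {G} = {C,G} (union, +1)
FGIMW@0: {A,C,T} ∩ {C,G} = {C} (intersection, +0)
VX@0: {G} ∪ {T} = {G,T} (union, +1)
FGIMVWX@0: {C} ∪ {G,T} = {C,G,T} (union, +1)
FI@1: {T} ∪ {G} = {G,T} (union, +1)
FGI@1: {G,T} ∩ {G} = {G} (intersection, +0)
MW@1: {C} ∪ {A} = {A,C} (union, +1)
FGIMW@1: {G} ∪ {A,C} = {A,C,G} (union, +1)
VX@1: {G} ∪ {T} = {G,T} (union, +1)
FGIMVWX@1: {A,C,G} ∩ {G,T} = {G} (intersection, +0)
FI@2: {A} ∩ {A} = {A} (intersection, +0)
FGI@2: {A} ∩ {A} = {A} (intersection, +0)
MW@2: {G} ∪ {A} = {A,G} (union, +1)
FGIMW@2: {A} ∩ {A,G} = {A} (intersection, +0)
VX@2: {T} ∪ {G} = {G,T} (union, +1)
FGIMVWX@2: {A} ∪ {G,T} = {A,G,T} (union, +1)
FI@3: {T} ∪ {A} = {A,T} (union, +1)
FGI@3: {A,T} ∩ {T} = {T} (intersection, +0)
MW@3: {A} ∩ {A} = {A} (intersection, +0)
FGIMW@3: {T} ∪ {A} = {A,T} (union, +1)
VX@3: {A} ∪ {G} = {A,G} (union, +1)
FGIMVWX@3: {A,T} ∩ {A,G} = {A} (intersection, +0)
FI@4: {G} ∪ {A} = {A,G} (union, +1)
FGI@4: {A,G} ∩ {A} = {A} (intersection, +0)
MW@4: {C} ∪ {G} = {C,G} (union, +1)
FGIMW@4: {A} ∪ {C,G} = {A,C,G} (union, +1)
VX@4: {T} ∩ {T} = {T} (intersection, +0)
FGIMVWX@4: {A,C,G} ∪ {T} = {A,C,G,T} (union, +1)
FI@5: {C} ∪ {T} = {C,T} (union, +1)
FGI@5: {C,T} ∪ {G} = {C,G,T} (union, +1)
MW@5: {A} ∪ {T} = {A,T} (union, +1)
FGIMW@5: {C,G,T} ∩ {A,T} = {T} (intersection, +0)
VX@5: {A} ∩ {A} = {A} (intersection, +0)
FGIMVWX@5: {T} ∪ {A} = {A,T} (union, +1)
FI@6: {A} ∪ {G} = {A,G} (union, +1)
FGI@6: {A,G} ∪ {C} = {A,C,G} (union, +1)
MW@6: {T} ∪ {A} = {A,T} (union, +1)
FGIMW@6: {A,C,G} ∩ {A,T} = {A} (intersection, +0)
VX@6: {C} ∪ {T} = {C,T} (union, +1)
FGIMVWX@6: {A} ∪ {C,T} = {A,C,T} (union, +1)
FI@7: {T} ∪ {C} = {C,T} (union, +1)
FGI@7: {C,T} ∩ {T} = {T} (intersection, +0)
MW@7: {T} ∩ {T} = {T} (intersection, +0)
FGIMW@7: {T} ∩ {T} = {T} (intersection, +0)
VX@7: {C} ∪ {T} = {C,T} (union, +1)
FGIMVWX@7: {T} ∩ {C,T} = {T} (intersection, +0)
per-site changes: [5, 4, 3, 3, 4, 4, 5, 2]; total = 30

4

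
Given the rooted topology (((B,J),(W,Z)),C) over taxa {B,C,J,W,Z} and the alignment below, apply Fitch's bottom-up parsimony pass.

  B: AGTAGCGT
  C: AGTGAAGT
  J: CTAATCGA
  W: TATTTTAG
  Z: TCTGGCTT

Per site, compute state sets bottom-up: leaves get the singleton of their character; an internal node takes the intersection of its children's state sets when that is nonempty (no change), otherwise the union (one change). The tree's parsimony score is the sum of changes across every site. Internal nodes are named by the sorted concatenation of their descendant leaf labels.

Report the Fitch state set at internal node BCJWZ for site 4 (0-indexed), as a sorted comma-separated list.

site 0, node BJ: B={A} ∪ J={C} → {A,C} (+1)
site 0, node WZ: W={T} ∩ Z={T} → {T} (+0)
site 0, node BJWZ: BJ={A,C} ∪ WZ={T} → {A,C,T} (+1)
site 0, node BCJWZ: BJWZ={A,C,T} ∩ C={A} → {A} (+0)
site 1, node BJ: B={G} ∪ J={T} → {G,T} (+1)
site 1, node WZ: W={A} ∪ Z={C} → {A,C} (+1)
site 1, node BJWZ: BJ={G,T} ∪ WZ={A,C} → {A,C,G,T} (+1)
site 1, node BCJWZ: BJWZ={A,C,G,T} ∩ C={G} → {G} (+0)
site 2, node BJ: B={T} ∪ J={A} → {A,T} (+1)
site 2, node WZ: W={T} ∩ Z={T} → {T} (+0)
site 2, node BJWZ: BJ={A,T} ∩ WZ={T} → {T} (+0)
site 2, node BCJWZ: BJWZ={T} ∩ C={T} → {T} (+0)
site 3, node BJ: B={A} ∩ J={A} → {A} (+0)
site 3, node WZ: W={T} ∪ Z={G} → {G,T} (+1)
site 3, node BJWZ: BJ={A} ∪ WZ={G,T} → {A,G,T} (+1)
site 3, node BCJWZ: BJWZ={A,G,T} ∩ C={G} → {G} (+0)
site 4, node BJ: B={G} ∪ J={T} → {G,T} (+1)
site 4, node WZ: W={T} ∪ Z={G} → {G,T} (+1)
site 4, node BJWZ: BJ={G,T} ∩ WZ={G,T} → {G,T} (+0)
site 4, node BCJWZ: BJWZ={G,T} ∪ C={A} → {A,G,T} (+1)
site 5, node BJ: B={C} ∩ J={C} → {C} (+0)
site 5, node WZ: W={T} ∪ Z={C} → {C,T} (+1)
site 5, node BJWZ: BJ={C} ∩ WZ={C,T} → {C} (+0)
site 5, node BCJWZ: BJWZ={C} ∪ C={A} → {A,C} (+1)
site 6, node BJ: B={G} ∩ J={G} → {G} (+0)
site 6, node WZ: W={A} ∪ Z={T} → {A,T} (+1)
site 6, node BJWZ: BJ={G} ∪ WZ={A,T} → {A,G,T} (+1)
site 6, node BCJWZ: BJWZ={A,G,T} ∩ C={G} → {G} (+0)
site 7, node BJ: B={T} ∪ J={A} → {A,T} (+1)
site 7, node WZ: W={G} ∪ Z={T} → {G,T} (+1)
site 7, node BJWZ: BJ={A,T} ∩ WZ={G,T} → {T} (+0)
site 7, node BCJWZ: BJWZ={T} ∩ C={T} → {T} (+0)
per-site changes: [2, 3, 1, 2, 3, 2, 2, 2]; total = 17

A,G,T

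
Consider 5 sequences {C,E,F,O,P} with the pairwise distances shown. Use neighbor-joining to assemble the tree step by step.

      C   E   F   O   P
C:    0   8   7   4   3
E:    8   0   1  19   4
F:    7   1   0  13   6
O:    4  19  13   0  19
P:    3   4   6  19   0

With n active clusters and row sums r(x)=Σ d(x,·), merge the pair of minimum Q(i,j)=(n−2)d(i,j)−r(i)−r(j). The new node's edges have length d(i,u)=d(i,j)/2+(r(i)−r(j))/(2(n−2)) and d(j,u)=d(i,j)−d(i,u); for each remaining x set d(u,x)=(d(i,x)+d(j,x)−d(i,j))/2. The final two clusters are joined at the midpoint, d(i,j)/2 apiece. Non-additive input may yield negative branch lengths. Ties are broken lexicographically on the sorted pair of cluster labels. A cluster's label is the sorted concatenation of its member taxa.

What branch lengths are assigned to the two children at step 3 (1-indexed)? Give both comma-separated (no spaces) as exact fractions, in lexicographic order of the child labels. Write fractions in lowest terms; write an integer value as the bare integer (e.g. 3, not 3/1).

iteration 1: select C,O (d=4, Q=-65); attach at lengths (-7/2, 15/2); label the merged cluster CO
  updated: d(CO,E)=23/2, d(CO,F)=8, d(CO,P)=9
iteration 2: select CO,P (d=9, Q=-59/2); attach at lengths (55/8, 17/8); label the merged cluster COP
  updated: d(COP,E)=13/4, d(COP,F)=5/2
iteration 3: select COP,E (d=13/4, Q=-27/4); attach at lengths (19/8, 7/8); label the merged cluster CEOP
  updated: d(CEOP,F)=1/8
iteration 4: select CEOP,F (d=1/8); attach at lengths (1/16, 1/16); label the merged cluster CEFOP
final tree: ((((C:-7/2,O:15/2):55/8,P:17/8):19/8,E:7/8):1/16,F:1/16)
total length: 131/8

19/8,7/8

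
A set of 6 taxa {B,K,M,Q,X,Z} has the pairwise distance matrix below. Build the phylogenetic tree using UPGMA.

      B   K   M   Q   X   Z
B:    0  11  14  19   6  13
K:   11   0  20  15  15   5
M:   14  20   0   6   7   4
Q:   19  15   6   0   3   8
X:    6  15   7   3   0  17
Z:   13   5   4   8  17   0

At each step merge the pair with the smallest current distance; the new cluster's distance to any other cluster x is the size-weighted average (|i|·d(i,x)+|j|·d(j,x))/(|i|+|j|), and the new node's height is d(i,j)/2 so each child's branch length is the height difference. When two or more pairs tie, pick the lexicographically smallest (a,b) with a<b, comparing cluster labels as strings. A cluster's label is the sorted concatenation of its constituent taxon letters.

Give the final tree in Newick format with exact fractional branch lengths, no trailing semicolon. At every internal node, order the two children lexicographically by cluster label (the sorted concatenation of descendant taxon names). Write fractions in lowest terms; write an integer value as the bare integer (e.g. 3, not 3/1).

((B:11/2,K:11/2):19/16,((M:2,Z:2):11/4,(Q:3/2,X:3/2):13/4):31/16)

1. join Q+X (d=3) ⇒ QX; edges |Q|=3/2, |X|=3/2
  updated: d(B,QX)=25/2, d(K,QX)=15, d(M,QX)=13/2, d(QX,Z)=25/2
2. join M+Z (d=4) ⇒ MZ; edges |M|=2, |Z|=2
  updated: d(B,MZ)=27/2, d(K,MZ)=25/2, d(MZ,QX)=19/2
3. join MZ+QX (d=19/2) ⇒ MQXZ; edges |MZ|=11/4, |QX|=13/4
  updated: d(B,MQXZ)=13, d(K,MQXZ)=55/4
4. join B+K (d=11) ⇒ BK; edges |B|=11/2, |K|=11/2
  updated: d(BK,MQXZ)=107/8
5. join BK+MQXZ (d=107/8) ⇒ BKMQXZ; edges |BK|=19/16, |MQXZ|=31/16
final tree: ((B:11/2,K:11/2):19/16,((M:2,Z:2):11/4,(Q:3/2,X:3/2):13/4):31/16)
total length: 217/8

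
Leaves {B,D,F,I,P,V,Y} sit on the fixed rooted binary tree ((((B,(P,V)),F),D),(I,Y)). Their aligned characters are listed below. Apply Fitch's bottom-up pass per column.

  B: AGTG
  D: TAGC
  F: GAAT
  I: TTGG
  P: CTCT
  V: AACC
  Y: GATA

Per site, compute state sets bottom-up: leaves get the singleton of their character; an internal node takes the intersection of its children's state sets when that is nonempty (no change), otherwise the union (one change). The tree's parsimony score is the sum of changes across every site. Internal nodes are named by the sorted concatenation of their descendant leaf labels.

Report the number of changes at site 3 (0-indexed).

site 0, node PV: P={C} ∪ V={A} → {A,C} (+1)
site 0, node BPV: B={A} ∩ PV={A,C} → {A} (+0)
site 0, node BFPV: BPV={A} ∪ F={G} → {A,G} (+1)
site 0, node BDFPV: BFPV={A,G} ∪ D={T} → {A,G,T} (+1)
site 0, node IY: I={T} ∪ Y={G} → {G,T} (+1)
site 0, node BDFIPVY: BDFPV={A,G,T} ∩ IY={G,T} → {G,T} (+0)
site 1, node PV: P={T} ∪ V={A} → {A,T} (+1)
site 1, node BPV: B={G} ∪ PV={A,T} → {A,G,T} (+1)
site 1, node BFPV: BPV={A,G,T} ∩ F={A} → {A} (+0)
site 1, node BDFPV: BFPV={A} ∩ D={A} → {A} (+0)
site 1, node IY: I={T} ∪ Y={A} → {A,T} (+1)
site 1, node BDFIPVY: BDFPV={A} ∩ IY={A,T} → {A} (+0)
site 2, node PV: P={C} ∩ V={C} → {C} (+0)
site 2, node BPV: B={T} ∪ PV={C} → {C,T} (+1)
site 2, node BFPV: BPV={C,T} ∪ F={A} → {A,C,T} (+1)
site 2, node BDFPV: BFPV={A,C,T} ∪ D={G} → {A,C,G,T} (+1)
site 2, node IY: I={G} ∪ Y={T} → {G,T} (+1)
site 2, node BDFIPVY: BDFPV={A,C,G,T} ∩ IY={G,T} → {G,T} (+0)
site 3, node PV: P={T} ∪ V={C} → {C,T} (+1)
site 3, node BPV: B={G} ∪ PV={C,T} → {C,G,T} (+1)
site 3, node BFPV: BPV={C,G,T} ∩ F={T} → {T} (+0)
site 3, node BDFPV: BFPV={T} ∪ D={C} → {C,T} (+1)
site 3, node IY: I={G} ∪ Y={A} → {A,G} (+1)
site 3, node BDFIPVY: BDFPV={C,T} ∪ IY={A,G} → {A,C,G,T} (+1)
per-site changes: [4, 3, 4, 5]; total = 16

5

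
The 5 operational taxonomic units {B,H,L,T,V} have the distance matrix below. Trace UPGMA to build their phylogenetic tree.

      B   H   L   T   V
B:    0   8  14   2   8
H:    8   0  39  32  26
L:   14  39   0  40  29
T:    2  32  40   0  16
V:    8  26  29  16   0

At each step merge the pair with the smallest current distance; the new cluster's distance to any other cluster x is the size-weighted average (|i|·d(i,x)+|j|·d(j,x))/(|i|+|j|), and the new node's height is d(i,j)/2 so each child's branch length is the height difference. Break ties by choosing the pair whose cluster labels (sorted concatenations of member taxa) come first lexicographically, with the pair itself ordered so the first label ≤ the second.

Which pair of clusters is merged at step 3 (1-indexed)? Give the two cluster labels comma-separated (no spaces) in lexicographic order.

BTV,H

1. join B+T (d=2) ⇒ BT; edges |B|=1, |T|=1
  updated: d(BT,H)=20, d(BT,L)=27, d(BT,V)=12
2. join BT+V (d=12) ⇒ BTV; edges |BT|=5, |V|=6
  updated: d(BTV,H)=22, d(BTV,L)=83/3
3. join BTV+H (d=22) ⇒ BHTV; edges |BTV|=5, |H|=11
  updated: d(BHTV,L)=61/2
4. join BHTV+L (d=61/2) ⇒ BHLTV; edges |BHTV|=17/4, |L|=61/4
final tree: ((((B:1,T:1):5,V:6):5,H:11):17/4,L:61/4)
total length: 97/2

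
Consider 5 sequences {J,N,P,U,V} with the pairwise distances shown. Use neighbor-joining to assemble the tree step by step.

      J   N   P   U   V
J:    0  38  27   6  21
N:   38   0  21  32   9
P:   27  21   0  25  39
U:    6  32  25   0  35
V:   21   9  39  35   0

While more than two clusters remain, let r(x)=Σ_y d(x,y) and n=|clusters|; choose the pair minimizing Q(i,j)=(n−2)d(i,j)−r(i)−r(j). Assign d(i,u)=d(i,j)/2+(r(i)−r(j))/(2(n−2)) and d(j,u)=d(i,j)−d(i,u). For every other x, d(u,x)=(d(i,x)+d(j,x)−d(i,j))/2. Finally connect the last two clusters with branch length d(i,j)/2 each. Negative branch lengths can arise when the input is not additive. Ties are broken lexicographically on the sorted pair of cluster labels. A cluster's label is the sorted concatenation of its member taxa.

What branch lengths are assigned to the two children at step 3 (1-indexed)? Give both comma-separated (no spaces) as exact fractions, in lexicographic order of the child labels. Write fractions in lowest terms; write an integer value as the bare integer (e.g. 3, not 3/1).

43/4,53/4

1. join N+V (d=9, Q=-177) ⇒ NV; edges |N|=23/6, |V|=31/6
  updated: d(J,NV)=25, d(NV,P)=51/2, d(NV,U)=29
2. join J+U (d=6, Q=-106) ⇒ JU; edges |J|=5/2, |U|=7/2
  updated: d(JU,NV)=24, d(JU,P)=23
3. join JU+NV (d=24, Q=-145/2) ⇒ JNUV; edges |JU|=43/4, |NV|=53/4
  updated: d(JNUV,P)=49/4
4. join JNUV+P (d=49/4) ⇒ JNPUV; edges |JNUV|=49/8, |P|=49/8
final tree: (((J:5/2,U:7/2):43/4,(N:23/6,V:31/6):53/4):49/8,P:49/8)
total length: 205/4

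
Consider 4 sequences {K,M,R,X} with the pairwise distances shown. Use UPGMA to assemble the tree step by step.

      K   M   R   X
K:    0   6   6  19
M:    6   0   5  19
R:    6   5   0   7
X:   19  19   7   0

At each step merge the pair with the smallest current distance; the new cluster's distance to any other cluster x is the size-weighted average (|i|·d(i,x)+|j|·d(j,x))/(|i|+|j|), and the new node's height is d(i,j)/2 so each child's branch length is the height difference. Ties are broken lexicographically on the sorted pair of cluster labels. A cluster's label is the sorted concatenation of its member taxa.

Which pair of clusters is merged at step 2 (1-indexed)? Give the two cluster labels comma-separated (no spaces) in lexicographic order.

K,MR

iteration 1: select M,R (d=5); attach at lengths (5/2, 5/2); label the merged cluster MR
  updated: d(K,MR)=6, d(MR,X)=13
iteration 2: select K,MR (d=6); attach at lengths (3, 1/2); label the merged cluster KMR
  updated: d(KMR,X)=15
iteration 3: select KMR,X (d=15); attach at lengths (9/2, 15/2); label the merged cluster KMRX
final tree: ((K:3,(M:5/2,R:5/2):1/2):9/2,X:15/2)
total length: 41/2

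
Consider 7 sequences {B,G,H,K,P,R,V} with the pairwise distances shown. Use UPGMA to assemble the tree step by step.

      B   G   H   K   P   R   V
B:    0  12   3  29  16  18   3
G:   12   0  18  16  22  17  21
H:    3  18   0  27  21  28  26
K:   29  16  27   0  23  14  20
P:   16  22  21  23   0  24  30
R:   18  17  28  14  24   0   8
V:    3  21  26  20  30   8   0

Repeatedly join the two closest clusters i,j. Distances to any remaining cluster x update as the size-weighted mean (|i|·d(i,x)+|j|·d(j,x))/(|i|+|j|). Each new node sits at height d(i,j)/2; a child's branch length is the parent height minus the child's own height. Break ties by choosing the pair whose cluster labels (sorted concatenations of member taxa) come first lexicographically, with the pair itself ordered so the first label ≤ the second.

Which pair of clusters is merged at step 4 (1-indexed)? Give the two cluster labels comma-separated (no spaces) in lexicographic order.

K,RV

iteration 1: select B,H (d=3); attach at lengths (3/2, 3/2); label the merged cluster BH
  updated: d(BH,G)=15, d(BH,K)=28, d(BH,P)=37/2, d(BH,R)=23, d(BH,V)=29/2
iteration 2: select R,V (d=8); attach at lengths (4, 4); label the merged cluster RV
  updated: d(BH,RV)=75/4, d(G,RV)=19, d(K,RV)=17, d(P,RV)=27
iteration 3: select BH,G (d=15); attach at lengths (6, 15/2); label the merged cluster BGH
  updated: d(BGH,K)=24, d(BGH,P)=59/3, d(BGH,RV)=113/6
iteration 4: select K,RV (d=17); attach at lengths (17/2, 9/2); label the merged cluster KRV
  updated: d(BGH,KRV)=185/9, d(KRV,P)=77/3
iteration 5: select BGH,P (d=59/3); attach at lengths (7/3, 59/6); label the merged cluster BGHP
  updated: d(BGHP,KRV)=131/6
iteration 6: select BGHP,KRV (d=131/6); attach at lengths (13/12, 29/12); label the merged cluster BGHKPRV
final tree: ((((B:3/2,H:3/2):6,G:15/2):7/3,P:59/6):13/12,(K:17/2,(R:4,V:4):9/2):29/12)
total length: 319/6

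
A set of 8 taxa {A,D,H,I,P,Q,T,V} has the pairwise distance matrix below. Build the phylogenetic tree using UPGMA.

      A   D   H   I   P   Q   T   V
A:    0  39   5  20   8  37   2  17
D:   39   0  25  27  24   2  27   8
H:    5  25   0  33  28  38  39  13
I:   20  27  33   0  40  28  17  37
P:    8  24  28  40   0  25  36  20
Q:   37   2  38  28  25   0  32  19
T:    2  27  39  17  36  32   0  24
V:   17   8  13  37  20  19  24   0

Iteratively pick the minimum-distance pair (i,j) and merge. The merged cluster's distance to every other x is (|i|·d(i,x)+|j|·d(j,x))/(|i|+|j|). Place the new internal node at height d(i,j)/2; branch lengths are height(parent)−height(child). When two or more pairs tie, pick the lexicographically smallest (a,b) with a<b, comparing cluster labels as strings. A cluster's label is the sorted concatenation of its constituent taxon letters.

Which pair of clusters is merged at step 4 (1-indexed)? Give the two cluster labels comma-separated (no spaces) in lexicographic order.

step 1: merge (A,T) at d=2; branch lengths A→1, T→1; new cluster AT
  updated: d(AT,D)=33, d(AT,H)=22, d(AT,I)=37/2, d(AT,P)=22, d(AT,Q)=69/2, d(AT,V)=41/2
step 2: merge (D,Q) at d=2; branch lengths D→1, Q→1; new cluster DQ
  updated: d(AT,DQ)=135/4, d(DQ,H)=63/2, d(DQ,I)=55/2, d(DQ,P)=49/2, d(DQ,V)=27/2
step 3: merge (H,V) at d=13; branch lengths H→13/2, V→13/2; new cluster HV
  updated: d(AT,HV)=85/4, d(DQ,HV)=45/2, d(HV,I)=35, d(HV,P)=24
step 4: merge (AT,I) at d=37/2; branch lengths AT→33/4, I→37/4; new cluster AIT
  updated: d(AIT,DQ)=95/3, d(AIT,HV)=155/6, d(AIT,P)=28
step 5: merge (DQ,HV) at d=45/2; branch lengths DQ→41/4, HV→19/4; new cluster DHQV
  updated: d(AIT,DHQV)=115/4, d(DHQV,P)=97/4
step 6: merge (DHQV,P) at d=97/4; branch lengths DHQV→7/8, P→97/8; new cluster DHPQV
  updated: d(AIT,DHPQV)=143/5
step 7: merge (AIT,DHPQV) at d=143/5; branch lengths AIT→101/20, DHPQV→87/40; new cluster ADHIPQTV
final tree: (((A:1,T:1):33/4,I:37/4):101/20,(((D:1,Q:1):41/4,(H:13/2,V:13/2):19/4):7/8,P:97/8):87/40)
total length: 2789/40

AT,I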